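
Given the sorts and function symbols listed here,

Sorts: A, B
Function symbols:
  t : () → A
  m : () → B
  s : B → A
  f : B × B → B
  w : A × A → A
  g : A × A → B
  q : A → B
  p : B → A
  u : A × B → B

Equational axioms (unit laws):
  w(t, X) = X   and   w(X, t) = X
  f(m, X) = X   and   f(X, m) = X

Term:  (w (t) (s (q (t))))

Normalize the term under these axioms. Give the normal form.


normal form = (s (q (t)))

1. (w (t) (s (q (t))))  →  (s (q (t)))


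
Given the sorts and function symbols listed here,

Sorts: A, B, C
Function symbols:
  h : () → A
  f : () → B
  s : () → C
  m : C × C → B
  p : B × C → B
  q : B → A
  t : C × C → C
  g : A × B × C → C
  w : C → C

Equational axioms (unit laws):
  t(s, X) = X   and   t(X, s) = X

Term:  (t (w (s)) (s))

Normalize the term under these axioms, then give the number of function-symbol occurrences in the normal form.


size = 2

1. (t (w (s)) (s))  →  (w (s))
normal form: (w (s))


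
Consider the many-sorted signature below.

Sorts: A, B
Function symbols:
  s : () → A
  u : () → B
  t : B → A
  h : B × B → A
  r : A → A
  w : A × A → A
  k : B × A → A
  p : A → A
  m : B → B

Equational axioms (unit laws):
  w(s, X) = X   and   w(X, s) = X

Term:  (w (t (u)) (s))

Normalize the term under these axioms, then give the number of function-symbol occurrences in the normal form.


1. (w (t (u)) (s))  →  (t (u))
normal form: (t (u))

size = 2


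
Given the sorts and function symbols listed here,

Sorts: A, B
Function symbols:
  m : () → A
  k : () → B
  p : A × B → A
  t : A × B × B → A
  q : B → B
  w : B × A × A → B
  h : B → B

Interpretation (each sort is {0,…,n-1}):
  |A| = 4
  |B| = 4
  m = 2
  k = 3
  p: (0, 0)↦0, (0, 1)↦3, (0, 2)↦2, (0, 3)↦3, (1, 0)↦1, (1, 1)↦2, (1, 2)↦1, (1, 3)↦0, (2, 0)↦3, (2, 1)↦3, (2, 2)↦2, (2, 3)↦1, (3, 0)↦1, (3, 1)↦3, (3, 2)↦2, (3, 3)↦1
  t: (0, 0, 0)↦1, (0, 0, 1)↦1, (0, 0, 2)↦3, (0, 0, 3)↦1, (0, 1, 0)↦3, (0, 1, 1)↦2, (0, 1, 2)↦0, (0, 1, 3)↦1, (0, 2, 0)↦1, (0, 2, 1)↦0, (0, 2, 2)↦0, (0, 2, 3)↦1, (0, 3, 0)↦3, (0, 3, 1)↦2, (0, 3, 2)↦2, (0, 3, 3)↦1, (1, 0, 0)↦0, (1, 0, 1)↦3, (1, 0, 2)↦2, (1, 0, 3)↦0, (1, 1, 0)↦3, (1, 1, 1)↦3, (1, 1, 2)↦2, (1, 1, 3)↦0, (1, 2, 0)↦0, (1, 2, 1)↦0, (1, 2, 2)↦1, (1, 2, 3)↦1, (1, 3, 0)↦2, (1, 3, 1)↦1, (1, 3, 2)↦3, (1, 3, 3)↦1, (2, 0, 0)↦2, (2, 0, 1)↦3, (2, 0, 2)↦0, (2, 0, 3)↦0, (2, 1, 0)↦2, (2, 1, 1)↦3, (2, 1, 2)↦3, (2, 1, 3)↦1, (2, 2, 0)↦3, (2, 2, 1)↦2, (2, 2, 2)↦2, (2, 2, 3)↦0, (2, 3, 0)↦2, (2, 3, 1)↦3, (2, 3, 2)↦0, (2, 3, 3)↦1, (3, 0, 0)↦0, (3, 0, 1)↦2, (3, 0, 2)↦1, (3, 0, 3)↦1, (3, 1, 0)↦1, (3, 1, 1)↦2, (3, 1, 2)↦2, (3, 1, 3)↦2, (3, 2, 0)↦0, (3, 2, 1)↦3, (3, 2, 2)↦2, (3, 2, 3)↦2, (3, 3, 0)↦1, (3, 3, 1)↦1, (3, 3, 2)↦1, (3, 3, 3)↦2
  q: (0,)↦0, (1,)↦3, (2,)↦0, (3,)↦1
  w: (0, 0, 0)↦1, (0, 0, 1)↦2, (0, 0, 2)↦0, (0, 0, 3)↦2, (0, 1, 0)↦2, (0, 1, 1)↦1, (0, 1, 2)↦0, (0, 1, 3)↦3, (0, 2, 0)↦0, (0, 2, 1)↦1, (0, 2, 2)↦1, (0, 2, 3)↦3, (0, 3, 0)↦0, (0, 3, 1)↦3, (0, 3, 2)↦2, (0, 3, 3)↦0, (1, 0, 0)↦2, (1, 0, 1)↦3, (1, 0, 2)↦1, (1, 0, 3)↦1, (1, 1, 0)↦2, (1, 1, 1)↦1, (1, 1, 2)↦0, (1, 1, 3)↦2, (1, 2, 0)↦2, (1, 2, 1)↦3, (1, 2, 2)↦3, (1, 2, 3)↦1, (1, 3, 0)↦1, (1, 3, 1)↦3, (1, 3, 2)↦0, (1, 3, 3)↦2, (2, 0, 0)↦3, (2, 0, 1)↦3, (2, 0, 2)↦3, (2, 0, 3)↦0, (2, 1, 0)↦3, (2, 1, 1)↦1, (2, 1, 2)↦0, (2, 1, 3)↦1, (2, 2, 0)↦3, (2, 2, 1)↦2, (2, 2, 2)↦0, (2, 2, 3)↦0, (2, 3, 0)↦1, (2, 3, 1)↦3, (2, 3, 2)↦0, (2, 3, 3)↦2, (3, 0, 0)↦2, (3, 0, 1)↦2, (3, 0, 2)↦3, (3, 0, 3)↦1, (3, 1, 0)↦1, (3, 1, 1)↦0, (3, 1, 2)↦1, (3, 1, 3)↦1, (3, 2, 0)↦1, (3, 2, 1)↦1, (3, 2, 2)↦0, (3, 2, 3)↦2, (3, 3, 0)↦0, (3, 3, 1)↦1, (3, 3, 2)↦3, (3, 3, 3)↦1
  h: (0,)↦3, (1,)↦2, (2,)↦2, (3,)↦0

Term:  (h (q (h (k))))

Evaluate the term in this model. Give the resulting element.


  k = 3
  (h (k)) = h(3,) = 0
  (q (h (k))) = q(0,) = 0
  (h (q (h (k)))) = h(0,) = 3

value = 3


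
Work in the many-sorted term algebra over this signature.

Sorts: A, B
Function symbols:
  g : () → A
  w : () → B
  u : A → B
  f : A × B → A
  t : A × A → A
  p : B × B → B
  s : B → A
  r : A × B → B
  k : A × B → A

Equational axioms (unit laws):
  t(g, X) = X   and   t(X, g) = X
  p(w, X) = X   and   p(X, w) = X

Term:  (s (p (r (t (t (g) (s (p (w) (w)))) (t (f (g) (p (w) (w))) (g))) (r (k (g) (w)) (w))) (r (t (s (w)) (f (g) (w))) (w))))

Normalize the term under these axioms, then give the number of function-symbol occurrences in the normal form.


size = 22

1. (s (p (r (t (t (g) (s (p (w) (w)))) (t (f (g) (p (w) (w))) (g))) (r (k (g) (w)) (w))) (r (t (s (w)) (f (g) (w))) (w))))  →  (s (p (r (t (s (p (w) (w))) (t (f (g) (p (w) (w))) (g))) (r (k (g) (w)) (w))) (r (t (s (w)) (f (g) (w))) (w))))
2. (s (p (r (t (s (p (w) (w))) (t (f (g) (p (w) (w))) (g))) (r (k (g) (w)) (w))) (r (t (s (w)) (f (g) (w))) (w))))  →  (s (p (r (t (s (w)) (t (f (g) (p (w) (w))) (g))) (r (k (g) (w)) (w))) (r (t (s (w)) (f (g) (w))) (w))))
3. (s (p (r (t (s (w)) (t (f (g) (p (w) (w))) (g))) (r (k (g) (w)) (w))) (r (t (s (w)) (f (g) (w))) (w))))  →  (s (p (r (t (s (w)) (f (g) (p (w) (w)))) (r (k (g) (w)) (w))) (r (t (s (w)) (f (g) (w))) (w))))
4. (s (p (r (t (s (w)) (f (g) (p (w) (w)))) (r (k (g) (w)) (w))) (r (t (s (w)) (f (g) (w))) (w))))  →  (s (p (r (t (s (w)) (f (g) (w))) (r (k (g) (w)) (w))) (r (t (s (w)) (f (g) (w))) (w))))
normal form: (s (p (r (t (s (w)) (f (g) (w))) (r (k (g) (w)) (w))) (r (t (s (w)) (f (g) (w))) (w))))


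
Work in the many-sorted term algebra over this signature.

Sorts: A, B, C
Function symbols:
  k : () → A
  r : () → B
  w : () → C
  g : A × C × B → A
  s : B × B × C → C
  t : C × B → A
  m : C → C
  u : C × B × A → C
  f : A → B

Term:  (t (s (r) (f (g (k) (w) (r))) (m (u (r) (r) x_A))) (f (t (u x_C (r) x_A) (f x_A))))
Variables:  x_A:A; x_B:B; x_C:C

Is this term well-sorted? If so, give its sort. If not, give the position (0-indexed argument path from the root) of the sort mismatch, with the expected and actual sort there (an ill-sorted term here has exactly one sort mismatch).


ill-sorted at position [0, 2, 0, 0]: expected C, got B

    (r) : B
        (k) : A
        (w) : C
        (r) : B
      (g (k) (w) (r)) : A
    (f (g (k) (w) (r))) : B
        (r) : B
        (r) : B
        x_A : A
      (u (r) (r) x_A) : ✗ arg 0 at [0, 2, 0, 0] has sort B, expected C
        x_C : C
        (r) : B
        x_A : A
      (u x_C (r) x_A) : C
        x_A : A
      (f x_A) : B
    (t (u x_C (r) x_A) (f x_A)) : A
  (f (t (u x_C (r) x_A) (f x_A))) : B


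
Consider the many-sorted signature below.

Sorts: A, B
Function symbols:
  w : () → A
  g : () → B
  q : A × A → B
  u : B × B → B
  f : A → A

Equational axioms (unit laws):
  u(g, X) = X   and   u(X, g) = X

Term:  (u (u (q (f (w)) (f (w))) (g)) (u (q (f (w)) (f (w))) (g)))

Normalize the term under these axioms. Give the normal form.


1. (u (u (q (f (w)) (f (w))) (g)) (u (q (f (w)) (f (w))) (g)))  →  (u (q (f (w)) (f (w))) (u (q (f (w)) (f (w))) (g)))
2. (u (q (f (w)) (f (w))) (u (q (f (w)) (f (w))) (g)))  →  (u (q (f (w)) (f (w))) (q (f (w)) (f (w))))

normal form = (u (q (f (w)) (f (w))) (q (f (w)) (f (w))))


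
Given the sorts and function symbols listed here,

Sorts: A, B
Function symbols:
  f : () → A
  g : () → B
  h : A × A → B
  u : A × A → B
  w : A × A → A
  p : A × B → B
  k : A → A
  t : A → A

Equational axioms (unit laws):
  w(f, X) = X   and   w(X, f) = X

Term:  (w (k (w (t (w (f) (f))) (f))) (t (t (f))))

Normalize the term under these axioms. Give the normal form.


normal form = (w (k (t (f))) (t (t (f))))

1. (w (k (w (t (w (f) (f))) (f))) (t (t (f))))  →  (w (k (t (w (f) (f)))) (t (t (f))))
2. (w (k (t (w (f) (f)))) (t (t (f))))  →  (w (k (t (f))) (t (t (f))))


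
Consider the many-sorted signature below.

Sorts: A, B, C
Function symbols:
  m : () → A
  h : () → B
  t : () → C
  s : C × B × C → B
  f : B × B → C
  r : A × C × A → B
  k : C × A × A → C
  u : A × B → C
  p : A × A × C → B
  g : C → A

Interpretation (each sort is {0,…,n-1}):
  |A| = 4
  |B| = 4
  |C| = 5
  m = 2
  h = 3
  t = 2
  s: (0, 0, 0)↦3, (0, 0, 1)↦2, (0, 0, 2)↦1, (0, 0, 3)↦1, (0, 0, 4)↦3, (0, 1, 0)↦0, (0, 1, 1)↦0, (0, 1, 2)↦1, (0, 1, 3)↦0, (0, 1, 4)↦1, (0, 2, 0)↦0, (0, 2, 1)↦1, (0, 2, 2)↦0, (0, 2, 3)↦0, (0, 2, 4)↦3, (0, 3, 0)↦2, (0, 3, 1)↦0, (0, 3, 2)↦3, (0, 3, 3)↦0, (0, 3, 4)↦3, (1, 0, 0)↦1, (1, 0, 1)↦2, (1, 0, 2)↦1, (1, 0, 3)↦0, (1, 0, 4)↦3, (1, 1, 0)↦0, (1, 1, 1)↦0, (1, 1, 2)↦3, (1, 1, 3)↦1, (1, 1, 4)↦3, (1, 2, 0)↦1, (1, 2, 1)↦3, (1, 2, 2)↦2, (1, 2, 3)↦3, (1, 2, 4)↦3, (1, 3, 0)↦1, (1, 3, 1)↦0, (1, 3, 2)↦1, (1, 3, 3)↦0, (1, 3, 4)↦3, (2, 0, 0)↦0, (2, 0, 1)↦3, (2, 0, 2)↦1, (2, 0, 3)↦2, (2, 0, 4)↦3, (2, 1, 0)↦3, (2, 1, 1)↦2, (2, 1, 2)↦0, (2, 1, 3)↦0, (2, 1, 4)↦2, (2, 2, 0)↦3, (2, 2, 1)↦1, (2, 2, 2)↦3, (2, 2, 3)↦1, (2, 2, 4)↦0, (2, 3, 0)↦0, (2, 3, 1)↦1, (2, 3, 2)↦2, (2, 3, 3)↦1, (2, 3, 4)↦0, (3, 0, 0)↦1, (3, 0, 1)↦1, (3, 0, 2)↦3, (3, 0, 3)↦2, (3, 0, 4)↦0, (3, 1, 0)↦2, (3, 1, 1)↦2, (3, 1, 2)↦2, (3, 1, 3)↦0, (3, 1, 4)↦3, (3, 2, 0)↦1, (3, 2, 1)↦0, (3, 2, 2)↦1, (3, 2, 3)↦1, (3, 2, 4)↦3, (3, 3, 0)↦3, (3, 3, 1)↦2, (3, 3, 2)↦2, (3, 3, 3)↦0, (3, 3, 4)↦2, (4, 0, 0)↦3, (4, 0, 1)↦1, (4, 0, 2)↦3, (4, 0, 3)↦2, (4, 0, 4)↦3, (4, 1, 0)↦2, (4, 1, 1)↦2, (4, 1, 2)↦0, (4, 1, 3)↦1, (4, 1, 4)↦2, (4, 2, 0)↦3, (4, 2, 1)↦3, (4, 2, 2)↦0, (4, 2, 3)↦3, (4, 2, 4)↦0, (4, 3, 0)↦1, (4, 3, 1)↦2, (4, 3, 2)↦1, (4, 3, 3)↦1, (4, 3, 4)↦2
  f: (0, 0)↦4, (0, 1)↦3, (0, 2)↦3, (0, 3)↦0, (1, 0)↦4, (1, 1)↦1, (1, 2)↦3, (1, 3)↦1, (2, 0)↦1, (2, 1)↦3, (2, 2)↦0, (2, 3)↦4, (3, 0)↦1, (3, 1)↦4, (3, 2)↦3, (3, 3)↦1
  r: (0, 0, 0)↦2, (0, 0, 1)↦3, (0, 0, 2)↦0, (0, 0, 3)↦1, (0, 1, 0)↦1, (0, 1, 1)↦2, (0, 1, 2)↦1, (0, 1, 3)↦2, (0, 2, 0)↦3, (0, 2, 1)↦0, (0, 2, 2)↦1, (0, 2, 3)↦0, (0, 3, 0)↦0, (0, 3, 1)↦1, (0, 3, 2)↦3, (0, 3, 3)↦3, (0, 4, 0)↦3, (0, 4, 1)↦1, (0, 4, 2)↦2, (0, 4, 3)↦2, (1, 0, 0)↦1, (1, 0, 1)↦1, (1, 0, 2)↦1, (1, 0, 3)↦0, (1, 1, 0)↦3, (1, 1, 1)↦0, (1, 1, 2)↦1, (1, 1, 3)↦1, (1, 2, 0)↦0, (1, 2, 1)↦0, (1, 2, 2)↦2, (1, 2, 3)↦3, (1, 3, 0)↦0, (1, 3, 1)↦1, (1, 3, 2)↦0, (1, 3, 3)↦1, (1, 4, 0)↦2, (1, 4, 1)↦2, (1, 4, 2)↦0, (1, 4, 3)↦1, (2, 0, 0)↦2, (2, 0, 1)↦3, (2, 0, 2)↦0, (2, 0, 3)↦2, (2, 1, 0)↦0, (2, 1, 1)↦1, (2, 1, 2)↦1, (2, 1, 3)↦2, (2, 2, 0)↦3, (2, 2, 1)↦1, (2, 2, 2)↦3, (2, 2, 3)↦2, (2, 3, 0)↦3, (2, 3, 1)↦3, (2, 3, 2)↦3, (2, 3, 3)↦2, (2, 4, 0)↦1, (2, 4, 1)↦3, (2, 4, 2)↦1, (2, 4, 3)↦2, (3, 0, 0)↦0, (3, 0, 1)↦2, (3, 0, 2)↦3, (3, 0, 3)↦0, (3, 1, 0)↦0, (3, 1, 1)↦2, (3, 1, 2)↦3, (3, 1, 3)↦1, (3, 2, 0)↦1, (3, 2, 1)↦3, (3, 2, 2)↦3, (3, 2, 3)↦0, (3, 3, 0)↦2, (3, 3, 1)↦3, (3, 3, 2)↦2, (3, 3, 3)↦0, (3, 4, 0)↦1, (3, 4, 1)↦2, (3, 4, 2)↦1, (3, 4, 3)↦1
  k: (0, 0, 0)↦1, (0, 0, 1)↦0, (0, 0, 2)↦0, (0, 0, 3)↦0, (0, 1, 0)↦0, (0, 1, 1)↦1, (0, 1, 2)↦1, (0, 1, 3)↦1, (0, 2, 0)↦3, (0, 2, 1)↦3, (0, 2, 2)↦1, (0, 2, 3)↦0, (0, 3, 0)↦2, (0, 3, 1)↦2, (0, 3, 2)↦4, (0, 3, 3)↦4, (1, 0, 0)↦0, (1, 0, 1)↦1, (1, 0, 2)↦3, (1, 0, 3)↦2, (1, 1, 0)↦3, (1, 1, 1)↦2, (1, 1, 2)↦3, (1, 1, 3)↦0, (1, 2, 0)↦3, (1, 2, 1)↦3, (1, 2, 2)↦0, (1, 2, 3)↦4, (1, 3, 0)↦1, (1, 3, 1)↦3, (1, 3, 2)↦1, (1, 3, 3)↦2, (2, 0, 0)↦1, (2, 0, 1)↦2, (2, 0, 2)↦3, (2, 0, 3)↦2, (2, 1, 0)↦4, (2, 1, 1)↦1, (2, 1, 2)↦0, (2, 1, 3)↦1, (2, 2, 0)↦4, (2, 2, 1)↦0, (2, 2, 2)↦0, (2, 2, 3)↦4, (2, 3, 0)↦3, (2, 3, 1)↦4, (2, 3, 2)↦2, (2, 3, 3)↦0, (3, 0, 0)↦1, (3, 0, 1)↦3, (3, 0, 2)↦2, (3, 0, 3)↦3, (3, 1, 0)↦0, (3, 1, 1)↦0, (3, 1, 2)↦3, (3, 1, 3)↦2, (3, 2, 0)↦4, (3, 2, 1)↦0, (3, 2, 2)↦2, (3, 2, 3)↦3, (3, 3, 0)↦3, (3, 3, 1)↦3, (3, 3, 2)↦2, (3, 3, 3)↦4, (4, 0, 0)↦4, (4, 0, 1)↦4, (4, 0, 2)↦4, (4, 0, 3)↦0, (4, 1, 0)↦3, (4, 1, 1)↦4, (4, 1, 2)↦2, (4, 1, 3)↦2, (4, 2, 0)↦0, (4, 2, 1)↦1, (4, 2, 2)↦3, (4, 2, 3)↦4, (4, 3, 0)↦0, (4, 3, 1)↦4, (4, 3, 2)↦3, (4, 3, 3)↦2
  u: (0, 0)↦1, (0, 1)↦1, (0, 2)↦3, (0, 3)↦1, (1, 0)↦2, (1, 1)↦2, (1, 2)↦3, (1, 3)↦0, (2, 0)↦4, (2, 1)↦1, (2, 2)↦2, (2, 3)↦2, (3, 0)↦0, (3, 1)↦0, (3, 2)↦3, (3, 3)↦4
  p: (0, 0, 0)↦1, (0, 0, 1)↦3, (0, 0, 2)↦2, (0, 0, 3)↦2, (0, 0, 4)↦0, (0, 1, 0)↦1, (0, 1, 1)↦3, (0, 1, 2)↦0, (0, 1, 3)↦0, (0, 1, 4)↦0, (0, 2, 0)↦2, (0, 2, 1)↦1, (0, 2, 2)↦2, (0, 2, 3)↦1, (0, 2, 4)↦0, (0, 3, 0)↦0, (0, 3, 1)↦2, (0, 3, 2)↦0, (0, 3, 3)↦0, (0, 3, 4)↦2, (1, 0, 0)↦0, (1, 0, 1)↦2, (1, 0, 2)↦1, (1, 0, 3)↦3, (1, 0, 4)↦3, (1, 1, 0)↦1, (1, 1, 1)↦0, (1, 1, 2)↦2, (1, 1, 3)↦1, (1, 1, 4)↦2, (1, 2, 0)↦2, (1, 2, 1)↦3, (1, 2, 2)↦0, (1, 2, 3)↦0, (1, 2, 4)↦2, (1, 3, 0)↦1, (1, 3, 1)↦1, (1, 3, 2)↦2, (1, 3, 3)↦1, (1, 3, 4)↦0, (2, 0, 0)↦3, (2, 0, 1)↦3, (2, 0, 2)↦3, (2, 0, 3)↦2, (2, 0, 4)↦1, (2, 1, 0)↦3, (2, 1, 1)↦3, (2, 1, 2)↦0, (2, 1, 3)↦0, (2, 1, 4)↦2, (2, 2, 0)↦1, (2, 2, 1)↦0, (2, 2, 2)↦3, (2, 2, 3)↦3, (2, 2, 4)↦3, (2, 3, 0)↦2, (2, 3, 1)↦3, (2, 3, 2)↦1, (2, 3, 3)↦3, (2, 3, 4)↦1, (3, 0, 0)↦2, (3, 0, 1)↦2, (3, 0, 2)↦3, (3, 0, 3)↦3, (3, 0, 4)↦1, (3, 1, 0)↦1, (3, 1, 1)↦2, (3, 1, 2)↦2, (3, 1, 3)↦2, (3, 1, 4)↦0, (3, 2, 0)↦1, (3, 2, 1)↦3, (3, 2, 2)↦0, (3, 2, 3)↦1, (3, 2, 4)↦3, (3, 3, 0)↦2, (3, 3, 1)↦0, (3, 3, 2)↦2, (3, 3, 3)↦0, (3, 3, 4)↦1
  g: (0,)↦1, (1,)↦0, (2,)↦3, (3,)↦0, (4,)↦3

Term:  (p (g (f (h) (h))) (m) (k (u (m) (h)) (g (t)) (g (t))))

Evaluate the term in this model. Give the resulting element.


value = 2

  h = 3
  h = 3
  (f (h) (h)) = f(3, 3) = 1
  (g (f (h) (h))) = g(1,) = 0
  m = 2
  m = 2
  h = 3
  (u (m) (h)) = u(2, 3) = 2
  t = 2
  (g (t)) = g(2,) = 3
  t = 2
  (g (t)) = g(2,) = 3
  (k (u (m) (h)) (g (t)) (g (t))) = k(2, 3, 3) = 0
  (p (g (f (h) (h))) (m) (k (u (m) (h)) (g (t)) (g (t)))) = p(0, 2, 0) = 2


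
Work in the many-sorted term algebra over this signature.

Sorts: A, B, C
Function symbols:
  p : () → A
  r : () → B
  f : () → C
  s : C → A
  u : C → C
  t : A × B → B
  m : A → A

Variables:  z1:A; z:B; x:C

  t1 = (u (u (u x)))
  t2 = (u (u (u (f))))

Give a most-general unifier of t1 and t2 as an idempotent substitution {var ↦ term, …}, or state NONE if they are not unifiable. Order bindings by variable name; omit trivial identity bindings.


{x ↦ (f)}


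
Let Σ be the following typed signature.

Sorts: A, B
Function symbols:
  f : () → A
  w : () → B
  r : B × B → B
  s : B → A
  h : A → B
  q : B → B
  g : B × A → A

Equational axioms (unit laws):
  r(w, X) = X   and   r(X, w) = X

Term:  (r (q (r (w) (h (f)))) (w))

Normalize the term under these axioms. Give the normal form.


normal form = (q (h (f)))

1. (r (q (r (w) (h (f)))) (w))  →  (q (r (w) (h (f))))
2. (q (r (w) (h (f))))  →  (q (h (f)))


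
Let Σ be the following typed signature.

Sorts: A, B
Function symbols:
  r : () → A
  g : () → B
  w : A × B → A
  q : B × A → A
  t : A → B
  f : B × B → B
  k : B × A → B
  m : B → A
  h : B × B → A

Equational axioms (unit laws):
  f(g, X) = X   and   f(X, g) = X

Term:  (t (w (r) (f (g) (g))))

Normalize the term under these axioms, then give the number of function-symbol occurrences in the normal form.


size = 4

1. (t (w (r) (f (g) (g))))  →  (t (w (r) (g)))
normal form: (t (w (r) (g)))


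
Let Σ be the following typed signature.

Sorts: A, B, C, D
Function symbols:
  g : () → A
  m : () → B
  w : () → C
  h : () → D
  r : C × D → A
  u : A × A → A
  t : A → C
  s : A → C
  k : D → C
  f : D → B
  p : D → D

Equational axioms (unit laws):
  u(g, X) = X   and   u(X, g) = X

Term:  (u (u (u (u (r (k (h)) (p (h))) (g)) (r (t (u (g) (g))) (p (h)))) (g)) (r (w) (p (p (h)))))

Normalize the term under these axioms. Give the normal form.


1. (u (u (u (u (r (k (h)) (p (h))) (g)) (r (t (u (g) (g))) (p (h)))) (g)) (r (w) (p (p (h)))))  →  (u (u (u (r (k (h)) (p (h))) (g)) (r (t (u (g) (g))) (p (h)))) (r (w) (p (p (h)))))
2. (u (u (u (r (k (h)) (p (h))) (g)) (r (t (u (g) (g))) (p (h)))) (r (w) (p (p (h)))))  →  (u (u (r (k (h)) (p (h))) (r (t (u (g) (g))) (p (h)))) (r (w) (p (p (h)))))
3. (u (u (r (k (h)) (p (h))) (r (t (u (g) (g))) (p (h)))) (r (w) (p (p (h)))))  →  (u (u (r (k (h)) (p (h))) (r (t (g)) (p (h)))) (r (w) (p (p (h)))))

normal form = (u (u (r (k (h)) (p (h))) (r (t (g)) (p (h)))) (r (w) (p (p (h)))))


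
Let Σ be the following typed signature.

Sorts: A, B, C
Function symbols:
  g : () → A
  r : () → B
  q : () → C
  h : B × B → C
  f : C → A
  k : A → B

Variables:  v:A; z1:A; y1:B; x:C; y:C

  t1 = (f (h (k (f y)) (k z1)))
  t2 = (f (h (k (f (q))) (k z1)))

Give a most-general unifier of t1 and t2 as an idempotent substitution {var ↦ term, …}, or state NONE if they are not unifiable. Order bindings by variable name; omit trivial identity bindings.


{y ↦ (q)}


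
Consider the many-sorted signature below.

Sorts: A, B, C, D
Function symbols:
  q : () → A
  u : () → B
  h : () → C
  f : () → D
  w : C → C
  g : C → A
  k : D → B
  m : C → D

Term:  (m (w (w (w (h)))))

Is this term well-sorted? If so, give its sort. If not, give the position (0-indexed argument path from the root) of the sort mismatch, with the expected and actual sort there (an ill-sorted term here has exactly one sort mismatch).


well-sorted; sort = D

        (h) : C
      (w (h)) : C
    (w (w (h))) : C
  (w (w (w (h)))) : C
(m (w (w (w (h))))) : D


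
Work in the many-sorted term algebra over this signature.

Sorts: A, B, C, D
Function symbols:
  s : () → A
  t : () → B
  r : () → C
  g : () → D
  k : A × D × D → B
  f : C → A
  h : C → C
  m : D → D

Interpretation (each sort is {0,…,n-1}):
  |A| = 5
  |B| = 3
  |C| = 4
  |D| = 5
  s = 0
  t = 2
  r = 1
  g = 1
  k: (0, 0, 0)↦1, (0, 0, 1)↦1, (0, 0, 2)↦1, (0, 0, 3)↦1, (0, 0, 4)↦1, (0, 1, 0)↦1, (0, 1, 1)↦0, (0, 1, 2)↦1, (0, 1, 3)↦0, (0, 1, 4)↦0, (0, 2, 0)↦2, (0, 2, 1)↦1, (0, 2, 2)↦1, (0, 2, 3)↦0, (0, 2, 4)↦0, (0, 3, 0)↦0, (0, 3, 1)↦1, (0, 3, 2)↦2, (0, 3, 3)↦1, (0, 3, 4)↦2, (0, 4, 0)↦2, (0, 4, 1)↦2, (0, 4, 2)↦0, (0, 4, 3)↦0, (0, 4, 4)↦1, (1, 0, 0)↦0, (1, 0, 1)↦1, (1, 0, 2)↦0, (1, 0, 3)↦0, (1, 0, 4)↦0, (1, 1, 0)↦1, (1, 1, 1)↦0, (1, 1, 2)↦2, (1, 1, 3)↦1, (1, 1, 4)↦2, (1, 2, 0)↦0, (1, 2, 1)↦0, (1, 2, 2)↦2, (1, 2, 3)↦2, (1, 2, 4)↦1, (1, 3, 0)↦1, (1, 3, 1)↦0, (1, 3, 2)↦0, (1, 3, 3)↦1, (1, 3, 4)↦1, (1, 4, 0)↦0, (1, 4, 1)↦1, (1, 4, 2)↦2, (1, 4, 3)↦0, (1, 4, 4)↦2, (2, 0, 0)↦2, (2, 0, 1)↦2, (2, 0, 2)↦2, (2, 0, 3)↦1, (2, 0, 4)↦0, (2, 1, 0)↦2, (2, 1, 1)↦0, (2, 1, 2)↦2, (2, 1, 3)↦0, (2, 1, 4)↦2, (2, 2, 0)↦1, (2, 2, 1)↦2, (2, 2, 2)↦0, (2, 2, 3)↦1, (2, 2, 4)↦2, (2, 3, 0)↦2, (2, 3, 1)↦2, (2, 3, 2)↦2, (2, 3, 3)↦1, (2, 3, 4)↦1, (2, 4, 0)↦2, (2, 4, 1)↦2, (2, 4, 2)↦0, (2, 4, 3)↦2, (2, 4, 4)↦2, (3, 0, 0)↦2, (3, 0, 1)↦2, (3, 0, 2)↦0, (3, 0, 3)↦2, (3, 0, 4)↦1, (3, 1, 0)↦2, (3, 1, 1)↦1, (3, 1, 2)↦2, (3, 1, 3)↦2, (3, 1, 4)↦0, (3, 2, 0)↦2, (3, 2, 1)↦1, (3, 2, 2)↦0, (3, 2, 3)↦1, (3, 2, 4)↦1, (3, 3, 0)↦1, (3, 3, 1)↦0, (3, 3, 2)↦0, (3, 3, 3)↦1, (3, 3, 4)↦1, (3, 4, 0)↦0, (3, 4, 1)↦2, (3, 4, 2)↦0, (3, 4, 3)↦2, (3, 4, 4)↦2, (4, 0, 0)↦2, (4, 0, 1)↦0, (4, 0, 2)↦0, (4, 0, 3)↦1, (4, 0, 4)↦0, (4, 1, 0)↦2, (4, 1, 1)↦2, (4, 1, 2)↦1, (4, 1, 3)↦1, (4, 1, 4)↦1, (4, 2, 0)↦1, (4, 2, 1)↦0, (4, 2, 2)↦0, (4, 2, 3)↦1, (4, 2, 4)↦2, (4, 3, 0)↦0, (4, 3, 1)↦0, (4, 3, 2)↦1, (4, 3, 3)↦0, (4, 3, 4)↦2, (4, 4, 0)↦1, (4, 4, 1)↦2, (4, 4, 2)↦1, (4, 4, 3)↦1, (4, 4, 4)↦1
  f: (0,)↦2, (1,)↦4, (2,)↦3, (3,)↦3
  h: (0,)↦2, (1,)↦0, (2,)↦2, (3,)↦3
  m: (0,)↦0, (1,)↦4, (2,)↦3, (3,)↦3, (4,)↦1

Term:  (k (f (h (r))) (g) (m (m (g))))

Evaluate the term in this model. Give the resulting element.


  r = 1
  (h (r)) = h(1,) = 0
  (f (h (r))) = f(0,) = 2
  g = 1
  g = 1
  (m (g)) = m(1,) = 4
  (m (m (g))) = m(4,) = 1
  (k (f (h (r))) (g) (m (m (g)))) = k(2, 1, 1) = 0

value = 0


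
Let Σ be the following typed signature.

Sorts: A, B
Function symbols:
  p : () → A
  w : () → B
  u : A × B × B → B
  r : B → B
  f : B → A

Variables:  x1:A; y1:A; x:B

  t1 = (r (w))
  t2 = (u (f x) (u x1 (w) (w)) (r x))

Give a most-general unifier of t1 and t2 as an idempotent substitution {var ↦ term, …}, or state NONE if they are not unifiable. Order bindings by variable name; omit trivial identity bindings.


head clash or occurs-check failure — not unifiable

NONE (not unifiable)


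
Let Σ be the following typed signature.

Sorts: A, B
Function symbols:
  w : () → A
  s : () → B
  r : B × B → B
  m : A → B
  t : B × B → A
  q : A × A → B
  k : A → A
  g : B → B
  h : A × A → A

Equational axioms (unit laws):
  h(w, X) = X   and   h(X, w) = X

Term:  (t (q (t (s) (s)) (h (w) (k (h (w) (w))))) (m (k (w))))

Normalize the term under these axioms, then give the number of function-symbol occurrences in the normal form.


1. (t (q (t (s) (s)) (h (w) (k (h (w) (w))))) (m (k (w))))  →  (t (q (t (s) (s)) (k (h (w) (w)))) (m (k (w))))
2. (t (q (t (s) (s)) (k (h (w) (w)))) (m (k (w))))  →  (t (q (t (s) (s)) (k (w))) (m (k (w))))
normal form: (t (q (t (s) (s)) (k (w))) (m (k (w))))

size = 10


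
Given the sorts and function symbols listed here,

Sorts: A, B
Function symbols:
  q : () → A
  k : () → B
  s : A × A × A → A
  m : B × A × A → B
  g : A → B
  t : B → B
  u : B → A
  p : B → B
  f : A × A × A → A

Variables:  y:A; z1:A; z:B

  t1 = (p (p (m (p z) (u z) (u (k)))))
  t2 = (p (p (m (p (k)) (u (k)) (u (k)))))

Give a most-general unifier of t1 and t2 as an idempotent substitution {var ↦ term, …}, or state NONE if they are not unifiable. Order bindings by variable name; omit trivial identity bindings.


{z ↦ (k)}


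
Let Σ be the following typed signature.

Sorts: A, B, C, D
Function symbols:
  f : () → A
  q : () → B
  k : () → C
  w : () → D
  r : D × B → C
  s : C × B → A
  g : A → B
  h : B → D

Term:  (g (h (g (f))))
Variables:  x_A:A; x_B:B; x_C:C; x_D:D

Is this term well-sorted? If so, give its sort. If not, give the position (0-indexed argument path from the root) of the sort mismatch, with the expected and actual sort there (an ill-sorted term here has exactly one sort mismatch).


ill-sorted at position [0]: expected A, got D

      (f) : A
    (g (f)) : B
  (h (g (f))) : D
(g (h (g (f)))) : ✗ arg 0 at [0] has sort D, expected A


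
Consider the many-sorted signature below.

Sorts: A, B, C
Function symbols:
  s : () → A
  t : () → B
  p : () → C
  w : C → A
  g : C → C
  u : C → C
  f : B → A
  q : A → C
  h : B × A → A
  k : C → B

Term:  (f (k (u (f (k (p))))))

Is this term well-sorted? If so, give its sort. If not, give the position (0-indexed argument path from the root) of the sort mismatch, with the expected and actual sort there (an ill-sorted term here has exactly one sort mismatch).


ill-sorted at position [0, 0, 0]: expected C, got A

          (p) : C
        (k (p)) : B
      (f (k (p))) : A
    (u (f (k (p)))) : ✗ arg 0 at [0, 0, 0] has sort A, expected C


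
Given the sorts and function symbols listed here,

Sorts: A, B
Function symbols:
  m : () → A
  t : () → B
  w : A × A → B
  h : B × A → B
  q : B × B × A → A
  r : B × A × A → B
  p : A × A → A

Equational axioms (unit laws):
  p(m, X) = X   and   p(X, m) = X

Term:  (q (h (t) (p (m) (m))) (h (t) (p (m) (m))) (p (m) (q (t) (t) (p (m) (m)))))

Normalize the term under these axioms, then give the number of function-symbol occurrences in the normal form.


1. (q (h (t) (p (m) (m))) (h (t) (p (m) (m))) (p (m) (q (t) (t) (p (m) (m)))))  →  (q (h (t) (m)) (h (t) (p (m) (m))) (p (m) (q (t) (t) (p (m) (m)))))
2. (q (h (t) (m)) (h (t) (p (m) (m))) (p (m) (q (t) (t) (p (m) (m)))))  →  (q (h (t) (m)) (h (t) (m)) (p (m) (q (t) (t) (p (m) (m)))))
3. (q (h (t) (m)) (h (t) (m)) (p (m) (q (t) (t) (p (m) (m)))))  →  (q (h (t) (m)) (h (t) (m)) (q (t) (t) (p (m) (m))))
4. (q (h (t) (m)) (h (t) (m)) (q (t) (t) (p (m) (m))))  →  (q (h (t) (m)) (h (t) (m)) (q (t) (t) (m)))
normal form: (q (h (t) (m)) (h (t) (m)) (q (t) (t) (m)))

size = 11


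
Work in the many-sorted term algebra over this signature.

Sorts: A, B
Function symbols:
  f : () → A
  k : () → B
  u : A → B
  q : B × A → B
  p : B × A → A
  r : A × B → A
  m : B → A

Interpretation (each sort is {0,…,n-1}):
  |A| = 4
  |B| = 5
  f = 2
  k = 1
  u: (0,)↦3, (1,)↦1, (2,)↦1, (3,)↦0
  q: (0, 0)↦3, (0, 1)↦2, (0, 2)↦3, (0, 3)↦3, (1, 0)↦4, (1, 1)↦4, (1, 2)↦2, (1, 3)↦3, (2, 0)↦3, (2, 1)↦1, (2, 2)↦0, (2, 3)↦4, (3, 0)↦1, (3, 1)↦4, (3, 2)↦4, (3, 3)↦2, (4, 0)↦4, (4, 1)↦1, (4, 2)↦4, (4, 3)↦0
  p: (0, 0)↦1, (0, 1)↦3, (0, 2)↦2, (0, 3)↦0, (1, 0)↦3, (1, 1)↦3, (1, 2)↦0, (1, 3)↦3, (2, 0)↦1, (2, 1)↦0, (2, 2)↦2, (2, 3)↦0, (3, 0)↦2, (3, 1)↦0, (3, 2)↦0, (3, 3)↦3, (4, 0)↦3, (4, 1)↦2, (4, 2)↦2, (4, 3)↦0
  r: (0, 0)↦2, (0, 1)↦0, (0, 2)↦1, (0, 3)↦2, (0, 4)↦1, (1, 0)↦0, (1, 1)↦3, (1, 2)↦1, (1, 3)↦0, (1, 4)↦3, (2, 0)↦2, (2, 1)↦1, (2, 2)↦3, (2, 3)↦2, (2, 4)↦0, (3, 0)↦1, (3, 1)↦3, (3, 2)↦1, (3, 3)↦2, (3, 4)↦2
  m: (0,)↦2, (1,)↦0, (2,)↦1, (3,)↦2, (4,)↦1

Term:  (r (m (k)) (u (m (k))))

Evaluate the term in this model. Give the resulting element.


  k = 1
  (m (k)) = m(1,) = 0
  k = 1
  (m (k)) = m(1,) = 0
  (u (m (k))) = u(0,) = 3
  (r (m (k)) (u (m (k)))) = r(0, 3) = 2

value = 2


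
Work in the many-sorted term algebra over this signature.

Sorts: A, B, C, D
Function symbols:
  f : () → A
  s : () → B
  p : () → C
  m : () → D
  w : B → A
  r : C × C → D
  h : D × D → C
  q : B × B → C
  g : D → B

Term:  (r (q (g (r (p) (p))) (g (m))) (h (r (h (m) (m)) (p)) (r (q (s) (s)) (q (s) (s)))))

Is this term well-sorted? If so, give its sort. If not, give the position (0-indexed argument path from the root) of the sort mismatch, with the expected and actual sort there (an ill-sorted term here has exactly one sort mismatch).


        (p) : C
        (p) : C
      (r (p) (p)) : D
    (g (r (p) (p))) : B
      (m) : D
    (g (m)) : B
  (q (g (r (p) (p))) (g (m))) : C
        (m) : D
        (m) : D
      (h (m) (m)) : C
      (p) : C
    (r (h (m) (m)) (p)) : D
        (s) : B
        (s) : B
      (q (s) (s)) : C
        (s) : B
        (s) : B
      (q (s) (s)) : C
    (r (q (s) (s)) (q (s) (s))) : D
  (h (r (h (m) (m)) (p)) (r (q (s) (s)) (q (s) (s)))) : C
(r (q (g (r (p) (p))) (g (m))) (h (r (h (m) (m)) (p)) (r (q (s) (s)) (q (s) (s))))) : D

well-sorted; sort = D


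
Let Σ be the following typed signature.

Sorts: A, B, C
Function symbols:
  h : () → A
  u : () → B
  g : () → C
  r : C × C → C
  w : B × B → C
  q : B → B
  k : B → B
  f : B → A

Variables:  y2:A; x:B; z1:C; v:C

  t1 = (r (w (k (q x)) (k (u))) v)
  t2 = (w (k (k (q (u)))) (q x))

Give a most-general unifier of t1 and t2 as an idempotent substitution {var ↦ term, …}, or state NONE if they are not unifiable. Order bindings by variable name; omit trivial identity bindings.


head clash or occurs-check failure — not unifiable

NONE (not unifiable)


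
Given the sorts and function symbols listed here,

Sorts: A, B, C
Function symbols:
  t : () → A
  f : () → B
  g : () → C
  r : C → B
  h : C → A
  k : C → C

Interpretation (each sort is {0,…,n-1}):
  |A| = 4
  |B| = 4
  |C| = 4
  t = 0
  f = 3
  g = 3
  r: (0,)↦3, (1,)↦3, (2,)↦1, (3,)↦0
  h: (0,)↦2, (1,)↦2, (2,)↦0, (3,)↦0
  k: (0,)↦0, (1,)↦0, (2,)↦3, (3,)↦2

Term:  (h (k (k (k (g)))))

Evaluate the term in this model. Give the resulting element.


value = 0

  g = 3
  (k (g)) = k(3,) = 2
  (k (k (g))) = k(2,) = 3
  (k (k (k (g)))) = k(3,) = 2
  (h (k (k (k (g))))) = h(2,) = 0


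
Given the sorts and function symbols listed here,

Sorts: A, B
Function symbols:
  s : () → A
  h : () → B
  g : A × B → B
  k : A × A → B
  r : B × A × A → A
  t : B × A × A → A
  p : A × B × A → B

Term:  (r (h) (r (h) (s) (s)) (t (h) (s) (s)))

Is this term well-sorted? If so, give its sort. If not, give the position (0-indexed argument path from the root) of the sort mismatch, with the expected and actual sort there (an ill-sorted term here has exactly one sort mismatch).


well-sorted; sort = A

  (h) : B
    (h) : B
    (s) : A
    (s) : A
  (r (h) (s) (s)) : A
    (h) : B
    (s) : A
    (s) : A
  (t (h) (s) (s)) : A
(r (h) (r (h) (s) (s)) (t (h) (s) (s))) : A


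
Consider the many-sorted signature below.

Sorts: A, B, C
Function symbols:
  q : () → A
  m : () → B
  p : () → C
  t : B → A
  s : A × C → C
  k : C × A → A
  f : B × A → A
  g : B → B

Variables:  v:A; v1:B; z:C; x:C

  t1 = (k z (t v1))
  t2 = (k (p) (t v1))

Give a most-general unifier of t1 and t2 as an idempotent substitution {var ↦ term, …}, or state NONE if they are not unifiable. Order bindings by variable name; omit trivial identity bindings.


{z ↦ (p)}


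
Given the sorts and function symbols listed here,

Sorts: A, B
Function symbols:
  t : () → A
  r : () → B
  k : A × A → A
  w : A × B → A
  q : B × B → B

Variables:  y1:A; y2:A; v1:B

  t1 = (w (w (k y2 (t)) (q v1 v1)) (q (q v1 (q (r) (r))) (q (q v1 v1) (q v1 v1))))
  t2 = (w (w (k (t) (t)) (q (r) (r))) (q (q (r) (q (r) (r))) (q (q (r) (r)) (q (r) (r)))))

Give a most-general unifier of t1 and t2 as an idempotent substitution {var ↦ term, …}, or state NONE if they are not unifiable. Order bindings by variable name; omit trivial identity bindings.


{v1 ↦ (r), y2 ↦ (t)}


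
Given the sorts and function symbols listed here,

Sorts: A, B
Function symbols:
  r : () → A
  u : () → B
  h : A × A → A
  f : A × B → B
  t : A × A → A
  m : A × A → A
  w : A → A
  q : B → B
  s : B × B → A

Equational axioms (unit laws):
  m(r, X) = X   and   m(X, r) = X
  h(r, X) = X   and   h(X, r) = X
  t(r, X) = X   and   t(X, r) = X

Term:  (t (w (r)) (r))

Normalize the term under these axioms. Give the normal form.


1. (t (w (r)) (r))  →  (w (r))

normal form = (w (r))


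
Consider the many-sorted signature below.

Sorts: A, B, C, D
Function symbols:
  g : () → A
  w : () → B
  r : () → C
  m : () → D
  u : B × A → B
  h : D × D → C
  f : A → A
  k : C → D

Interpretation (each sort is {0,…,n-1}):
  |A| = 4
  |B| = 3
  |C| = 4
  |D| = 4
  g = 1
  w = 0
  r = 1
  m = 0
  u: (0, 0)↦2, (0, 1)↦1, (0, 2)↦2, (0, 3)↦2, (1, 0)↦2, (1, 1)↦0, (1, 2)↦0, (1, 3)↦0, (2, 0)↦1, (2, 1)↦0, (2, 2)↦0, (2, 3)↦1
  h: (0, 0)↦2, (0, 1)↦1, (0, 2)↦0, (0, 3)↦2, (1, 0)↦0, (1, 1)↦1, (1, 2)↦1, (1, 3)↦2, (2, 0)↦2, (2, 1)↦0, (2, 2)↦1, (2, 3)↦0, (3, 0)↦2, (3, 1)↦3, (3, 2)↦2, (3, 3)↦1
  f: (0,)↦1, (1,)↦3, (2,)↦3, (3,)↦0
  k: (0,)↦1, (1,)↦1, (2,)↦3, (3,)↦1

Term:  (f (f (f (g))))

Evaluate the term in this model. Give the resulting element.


value = 1

  g = 1
  (f (g)) = f(1,) = 3
  (f (f (g))) = f(3,) = 0
  (f (f (f (g)))) = f(0,) = 1


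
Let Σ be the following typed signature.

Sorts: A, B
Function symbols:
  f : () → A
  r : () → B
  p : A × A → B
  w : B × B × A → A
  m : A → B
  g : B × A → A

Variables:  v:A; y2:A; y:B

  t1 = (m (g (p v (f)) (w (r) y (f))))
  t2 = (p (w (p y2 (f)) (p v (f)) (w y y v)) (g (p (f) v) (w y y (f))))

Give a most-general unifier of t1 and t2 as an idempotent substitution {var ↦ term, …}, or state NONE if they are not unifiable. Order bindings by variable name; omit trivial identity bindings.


head clash or occurs-check failure — not unifiable

NONE (not unifiable)


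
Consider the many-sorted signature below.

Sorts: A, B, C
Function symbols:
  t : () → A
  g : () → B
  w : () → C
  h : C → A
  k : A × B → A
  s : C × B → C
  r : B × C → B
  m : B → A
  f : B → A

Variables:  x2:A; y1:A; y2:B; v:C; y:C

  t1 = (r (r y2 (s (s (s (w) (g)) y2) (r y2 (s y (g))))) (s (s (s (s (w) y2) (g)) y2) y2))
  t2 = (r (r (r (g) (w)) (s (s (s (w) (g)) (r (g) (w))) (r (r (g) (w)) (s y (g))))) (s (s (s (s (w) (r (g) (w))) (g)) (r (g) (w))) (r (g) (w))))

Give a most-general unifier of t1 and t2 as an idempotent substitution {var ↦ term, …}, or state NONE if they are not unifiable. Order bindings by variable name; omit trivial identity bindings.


{y2 ↦ (r (g) (w))}


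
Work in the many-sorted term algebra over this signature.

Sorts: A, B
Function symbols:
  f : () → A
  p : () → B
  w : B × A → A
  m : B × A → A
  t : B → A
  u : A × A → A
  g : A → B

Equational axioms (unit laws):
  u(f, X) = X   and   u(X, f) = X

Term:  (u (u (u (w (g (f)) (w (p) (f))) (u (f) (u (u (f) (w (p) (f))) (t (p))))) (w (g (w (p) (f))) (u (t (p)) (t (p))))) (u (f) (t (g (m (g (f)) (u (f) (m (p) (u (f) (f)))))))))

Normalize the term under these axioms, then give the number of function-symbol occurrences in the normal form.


1. (u (u (u (w (g (f)) (w (p) (f))) (u (f) (u (u (f) (w (p) (f))) (t (p))))) (w (g (w (p) (f))) (u (t (p)) (t (p))))) (u (f) (t (g (m (g (f)) (u (f) (m (p) (u (f) (f)))))))))  →  (u (u (u (w (g (f)) (w (p) (f))) (u (u (f) (w (p) (f))) (t (p)))) (w (g (w (p) (f))) (u (t (p)) (t (p))))) (u (f) (t (g (m (g (f)) (u (f) (m (p) (u (f) (f)))))))))
2. (u (u (u (w (g (f)) (w (p) (f))) (u (u (f) (w (p) (f))) (t (p)))) (w (g (w (p) (f))) (u (t (p)) (t (p))))) (u (f) (t (g (m (g (f)) (u (f) (m (p) (u (f) (f)))))))))  →  (u (u (u (w (g (f)) (w (p) (f))) (u (w (p) (f)) (t (p)))) (w (g (w (p) (f))) (u (t (p)) (t (p))))) (u (f) (t (g (m (g (f)) (u (f) (m (p) (u (f) (f)))))))))
3. (u (u (u (w (g (f)) (w (p) (f))) (u (w (p) (f)) (t (p)))) (w (g (w (p) (f))) (u (t (p)) (t (p))))) (u (f) (t (g (m (g (f)) (u (f) (m (p) (u (f) (f)))))))))  →  (u (u (u (w (g (f)) (w (p) (f))) (u (w (p) (f)) (t (p)))) (w (g (w (p) (f))) (u (t (p)) (t (p))))) (t (g (m (g (f)) (u (f) (m (p) (u (f) (f))))))))
4. (u (u (u (w (g (f)) (w (p) (f))) (u (w (p) (f)) (t (p)))) (w (g (w (p) (f))) (u (t (p)) (t (p))))) (t (g (m (g (f)) (u (f) (m (p) (u (f) (f))))))))  →  (u (u (u (w (g (f)) (w (p) (f))) (u (w (p) (f)) (t (p)))) (w (g (w (p) (f))) (u (t (p)) (t (p))))) (t (g (m (g (f)) (m (p) (u (f) (f)))))))
5. (u (u (u (w (g (f)) (w (p) (f))) (u (w (p) (f)) (t (p)))) (w (g (w (p) (f))) (u (t (p)) (t (p))))) (t (g (m (g (f)) (m (p) (u (f) (f)))))))  →  (u (u (u (w (g (f)) (w (p) (f))) (u (w (p) (f)) (t (p)))) (w (g (w (p) (f))) (u (t (p)) (t (p))))) (t (g (m (g (f)) (m (p) (f))))))
normal form: (u (u (u (w (g (f)) (w (p) (f))) (u (w (p) (f)) (t (p)))) (w (g (w (p) (f))) (u (t (p)) (t (p))))) (t (g (m (g (f)) (m (p) (f))))))

size = 33


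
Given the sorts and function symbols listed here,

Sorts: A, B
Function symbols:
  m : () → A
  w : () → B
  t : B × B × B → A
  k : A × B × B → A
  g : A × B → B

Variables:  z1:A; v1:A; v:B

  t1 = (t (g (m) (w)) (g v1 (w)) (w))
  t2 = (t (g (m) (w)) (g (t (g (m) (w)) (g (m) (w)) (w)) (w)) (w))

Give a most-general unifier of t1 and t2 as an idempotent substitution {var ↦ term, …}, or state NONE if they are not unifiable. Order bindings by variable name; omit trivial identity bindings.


{v1 ↦ (t (g (m) (w)) (g (m) (w)) (w))}


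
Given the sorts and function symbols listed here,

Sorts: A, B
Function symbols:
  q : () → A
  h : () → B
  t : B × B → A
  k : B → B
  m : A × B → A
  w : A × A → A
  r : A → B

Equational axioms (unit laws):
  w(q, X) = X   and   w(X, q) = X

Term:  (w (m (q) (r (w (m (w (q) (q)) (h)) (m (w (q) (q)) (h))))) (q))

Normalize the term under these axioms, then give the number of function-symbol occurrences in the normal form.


1. (w (m (q) (r (w (m (w (q) (q)) (h)) (m (w (q) (q)) (h))))) (q))  →  (m (q) (r (w (m (w (q) (q)) (h)) (m (w (q) (q)) (h)))))
2. (m (q) (r (w (m (w (q) (q)) (h)) (m (w (q) (q)) (h)))))  →  (m (q) (r (w (m (q) (h)) (m (w (q) (q)) (h)))))
3. (m (q) (r (w (m (q) (h)) (m (w (q) (q)) (h)))))  →  (m (q) (r (w (m (q) (h)) (m (q) (h)))))
normal form: (m (q) (r (w (m (q) (h)) (m (q) (h)))))

size = 10


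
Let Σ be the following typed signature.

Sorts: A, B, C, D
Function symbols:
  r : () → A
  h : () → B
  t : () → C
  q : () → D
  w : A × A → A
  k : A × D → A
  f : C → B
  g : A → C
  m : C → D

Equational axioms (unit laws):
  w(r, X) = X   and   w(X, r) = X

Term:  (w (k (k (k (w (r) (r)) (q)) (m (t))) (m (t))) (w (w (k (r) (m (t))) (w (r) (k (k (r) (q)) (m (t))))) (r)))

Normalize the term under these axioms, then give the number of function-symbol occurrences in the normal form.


size = 21

1. (w (k (k (k (w (r) (r)) (q)) (m (t))) (m (t))) (w (w (k (r) (m (t))) (w (r) (k (k (r) (q)) (m (t))))) (r)))  →  (w (k (k (k (r) (q)) (m (t))) (m (t))) (w (w (k (r) (m (t))) (w (r) (k (k (r) (q)) (m (t))))) (r)))
2. (w (k (k (k (r) (q)) (m (t))) (m (t))) (w (w (k (r) (m (t))) (w (r) (k (k (r) (q)) (m (t))))) (r)))  →  (w (k (k (k (r) (q)) (m (t))) (m (t))) (w (k (r) (m (t))) (w (r) (k (k (r) (q)) (m (t))))))
3. (w (k (k (k (r) (q)) (m (t))) (m (t))) (w (k (r) (m (t))) (w (r) (k (k (r) (q)) (m (t))))))  →  (w (k (k (k (r) (q)) (m (t))) (m (t))) (w (k (r) (m (t))) (k (k (r) (q)) (m (t)))))
normal form: (w (k (k (k (r) (q)) (m (t))) (m (t))) (w (k (r) (m (t))) (k (k (r) (q)) (m (t)))))


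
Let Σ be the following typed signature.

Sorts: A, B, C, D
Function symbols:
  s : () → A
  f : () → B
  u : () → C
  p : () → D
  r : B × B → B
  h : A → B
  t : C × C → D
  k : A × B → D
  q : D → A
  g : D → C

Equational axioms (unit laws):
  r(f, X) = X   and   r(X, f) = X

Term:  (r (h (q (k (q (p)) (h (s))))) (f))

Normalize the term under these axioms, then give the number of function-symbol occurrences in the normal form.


1. (r (h (q (k (q (p)) (h (s))))) (f))  →  (h (q (k (q (p)) (h (s)))))
normal form: (h (q (k (q (p)) (h (s)))))

size = 7


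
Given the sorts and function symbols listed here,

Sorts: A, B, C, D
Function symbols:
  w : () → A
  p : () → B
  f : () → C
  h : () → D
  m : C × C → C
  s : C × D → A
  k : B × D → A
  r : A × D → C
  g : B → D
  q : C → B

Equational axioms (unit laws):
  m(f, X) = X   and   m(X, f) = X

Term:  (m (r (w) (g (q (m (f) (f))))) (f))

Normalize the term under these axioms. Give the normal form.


1. (m (r (w) (g (q (m (f) (f))))) (f))  →  (r (w) (g (q (m (f) (f)))))
2. (r (w) (g (q (m (f) (f)))))  →  (r (w) (g (q (f))))

normal form = (r (w) (g (q (f))))


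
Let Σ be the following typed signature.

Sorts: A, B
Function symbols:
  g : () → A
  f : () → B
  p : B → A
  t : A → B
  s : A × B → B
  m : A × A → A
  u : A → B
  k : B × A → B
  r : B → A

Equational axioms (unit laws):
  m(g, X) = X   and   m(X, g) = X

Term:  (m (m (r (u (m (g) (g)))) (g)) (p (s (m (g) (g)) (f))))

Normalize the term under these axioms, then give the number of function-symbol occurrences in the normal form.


1. (m (m (r (u (m (g) (g)))) (g)) (p (s (m (g) (g)) (f))))  →  (m (r (u (m (g) (g)))) (p (s (m (g) (g)) (f))))
2. (m (r (u (m (g) (g)))) (p (s (m (g) (g)) (f))))  →  (m (r (u (g))) (p (s (m (g) (g)) (f))))
3. (m (r (u (g))) (p (s (m (g) (g)) (f))))  →  (m (r (u (g))) (p (s (g) (f))))
normal form: (m (r (u (g))) (p (s (g) (f))))

size = 8


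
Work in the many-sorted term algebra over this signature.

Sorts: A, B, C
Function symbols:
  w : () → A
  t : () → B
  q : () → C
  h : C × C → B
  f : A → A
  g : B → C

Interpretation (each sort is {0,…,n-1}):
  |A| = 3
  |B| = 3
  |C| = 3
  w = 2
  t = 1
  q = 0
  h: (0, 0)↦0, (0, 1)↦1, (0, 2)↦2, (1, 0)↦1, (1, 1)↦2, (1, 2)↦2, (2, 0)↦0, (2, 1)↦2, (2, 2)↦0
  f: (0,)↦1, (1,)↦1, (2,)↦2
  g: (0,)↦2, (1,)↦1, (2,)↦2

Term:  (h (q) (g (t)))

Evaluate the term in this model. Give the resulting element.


  q = 0
  t = 1
  (g (t)) = g(1,) = 1
  (h (q) (g (t))) = h(0, 1) = 1

value = 1
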